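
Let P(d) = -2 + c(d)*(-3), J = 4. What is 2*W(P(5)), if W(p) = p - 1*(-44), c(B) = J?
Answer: 60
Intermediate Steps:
c(B) = 4
P(d) = -14 (P(d) = -2 + 4*(-3) = -2 - 12 = -14)
W(p) = 44 + p (W(p) = p + 44 = 44 + p)
2*W(P(5)) = 2*(44 - 14) = 2*30 = 60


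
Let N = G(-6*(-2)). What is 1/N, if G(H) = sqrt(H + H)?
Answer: sqrt(6)/12 ≈ 0.20412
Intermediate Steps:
G(H) = sqrt(2)*sqrt(H) (G(H) = sqrt(2*H) = sqrt(2)*sqrt(H))
N = 2*sqrt(6) (N = sqrt(2)*sqrt(-6*(-2)) = sqrt(2)*sqrt(12) = sqrt(2)*(2*sqrt(3)) = 2*sqrt(6) ≈ 4.8990)
1/N = 1/(2*sqrt(6)) = sqrt(6)/12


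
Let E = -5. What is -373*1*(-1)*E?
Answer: -1865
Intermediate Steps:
-373*1*(-1)*E = -373*1*(-1)*(-5) = -(-373)*(-5) = -373*5 = -1865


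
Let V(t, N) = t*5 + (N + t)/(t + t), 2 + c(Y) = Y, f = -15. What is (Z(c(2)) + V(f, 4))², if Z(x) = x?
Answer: 5013121/900 ≈ 5570.1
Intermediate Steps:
c(Y) = -2 + Y
V(t, N) = 5*t + (N + t)/(2*t) (V(t, N) = 5*t + (N + t)/((2*t)) = 5*t + (N + t)*(1/(2*t)) = 5*t + (N + t)/(2*t))
(Z(c(2)) + V(f, 4))² = ((-2 + 2) + (½)*(4 - 15*(1 + 10*(-15)))/(-15))² = (0 + (½)*(-1/15)*(4 - 15*(1 - 150)))² = (0 + (½)*(-1/15)*(4 - 15*(-149)))² = (0 + (½)*(-1/15)*(4 + 2235))² = (0 + (½)*(-1/15)*2239)² = (0 - 2239/30)² = (-2239/30)² = 5013121/900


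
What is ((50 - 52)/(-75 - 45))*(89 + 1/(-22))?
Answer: 1957/1320 ≈ 1.4826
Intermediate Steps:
((50 - 52)/(-75 - 45))*(89 + 1/(-22)) = (-2/(-120))*(89 - 1/22) = -2*(-1/120)*(1957/22) = (1/60)*(1957/22) = 1957/1320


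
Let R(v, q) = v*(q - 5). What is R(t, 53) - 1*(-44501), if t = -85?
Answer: 40421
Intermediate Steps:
R(v, q) = v*(-5 + q)
R(t, 53) - 1*(-44501) = -85*(-5 + 53) - 1*(-44501) = -85*48 + 44501 = -4080 + 44501 = 40421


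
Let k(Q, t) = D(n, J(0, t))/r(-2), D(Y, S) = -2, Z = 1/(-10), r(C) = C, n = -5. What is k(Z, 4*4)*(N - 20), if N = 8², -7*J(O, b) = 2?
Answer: 44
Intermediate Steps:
J(O, b) = -2/7 (J(O, b) = -⅐*2 = -2/7)
Z = -⅒ ≈ -0.10000
N = 64
k(Q, t) = 1 (k(Q, t) = -2/(-2) = -2*(-½) = 1)
k(Z, 4*4)*(N - 20) = 1*(64 - 20) = 1*44 = 44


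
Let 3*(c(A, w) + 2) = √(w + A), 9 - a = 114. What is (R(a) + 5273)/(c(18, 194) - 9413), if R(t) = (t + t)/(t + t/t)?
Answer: -23242895235/41484550276 - 822903*√53/20742275138 ≈ -0.56057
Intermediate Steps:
a = -105 (a = 9 - 1*114 = 9 - 114 = -105)
c(A, w) = -2 + √(A + w)/3 (c(A, w) = -2 + √(w + A)/3 = -2 + √(A + w)/3)
R(t) = 2*t/(1 + t) (R(t) = (2*t)/(t + 1) = (2*t)/(1 + t) = 2*t/(1 + t))
(R(a) + 5273)/(c(18, 194) - 9413) = (2*(-105)/(1 - 105) + 5273)/((-2 + √(18 + 194)/3) - 9413) = (2*(-105)/(-104) + 5273)/((-2 + √212/3) - 9413) = (2*(-105)*(-1/104) + 5273)/((-2 + (2*√53)/3) - 9413) = (105/52 + 5273)/((-2 + 2*√53/3) - 9413) = 274301/(52*(-9415 + 2*√53/3))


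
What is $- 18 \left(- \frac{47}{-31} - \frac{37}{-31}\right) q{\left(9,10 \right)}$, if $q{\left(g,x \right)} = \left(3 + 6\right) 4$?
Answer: $- \frac{54432}{31} \approx -1755.9$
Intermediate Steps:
$q{\left(g,x \right)} = 36$ ($q{\left(g,x \right)} = 9 \cdot 4 = 36$)
$- 18 \left(- \frac{47}{-31} - \frac{37}{-31}\right) q{\left(9,10 \right)} = - 18 \left(- \frac{47}{-31} - \frac{37}{-31}\right) 36 = - 18 \left(\left(-47\right) \left(- \frac{1}{31}\right) - - \frac{37}{31}\right) 36 = - 18 \left(\frac{47}{31} + \frac{37}{31}\right) 36 = \left(-18\right) \frac{84}{31} \cdot 36 = \left(- \frac{1512}{31}\right) 36 = - \frac{54432}{31}$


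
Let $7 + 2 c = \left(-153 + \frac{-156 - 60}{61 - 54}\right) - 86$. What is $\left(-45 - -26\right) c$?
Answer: $\frac{18411}{7} \approx 2630.1$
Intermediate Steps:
$c = - \frac{969}{7}$ ($c = - \frac{7}{2} + \frac{\left(-153 + \frac{-156 - 60}{61 - 54}\right) - 86}{2} = - \frac{7}{2} + \frac{\left(-153 - \frac{216}{7}\right) - 86}{2} = - \frac{7}{2} + \frac{- \frac{1287}{7} - 86}{2} = - \frac{7}{2} + \frac{1}{2} \left(- \frac{1889}{7}\right) = - \frac{7}{2} - \frac{1889}{14} = - \frac{969}{7} \approx -138.43$)
$\left(-45 - -26\right) c = \left(-45 - -26\right) \left(- \frac{969}{7}\right) = \left(-45 + 26\right) \left(- \frac{969}{7}\right) = \left(-19\right) \left(- \frac{969}{7}\right) = \frac{18411}{7}$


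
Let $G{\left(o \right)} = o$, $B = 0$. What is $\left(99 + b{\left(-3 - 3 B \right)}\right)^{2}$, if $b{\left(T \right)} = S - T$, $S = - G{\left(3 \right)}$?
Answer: $9801$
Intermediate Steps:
$S = -3$ ($S = \left(-1\right) 3 = -3$)
$b{\left(T \right)} = -3 - T$
$\left(99 + b{\left(-3 - 3 B \right)}\right)^{2} = \left(99 - 0\right)^{2} = \left(99 + \left(-3 + 3\right)\right)^{2} = \left(99 + 0\right)^{2} = 99^{2} = 9801$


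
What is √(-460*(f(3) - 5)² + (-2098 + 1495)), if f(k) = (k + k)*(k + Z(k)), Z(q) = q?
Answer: I*√442663 ≈ 665.33*I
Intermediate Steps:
f(k) = 4*k² (f(k) = (k + k)*(k + k) = (2*k)*(2*k) = 4*k²)
√(-460*(f(3) - 5)² + (-2098 + 1495)) = √(-460*(4*3² - 5)² + (-2098 + 1495)) = √(-460*(4*9 - 5)² - 603) = √(-460*(36 - 5)² - 603) = √(-460*31² - 603) = √(-460*961 - 603) = √(-442060 - 603) = √(-442663) = I*√442663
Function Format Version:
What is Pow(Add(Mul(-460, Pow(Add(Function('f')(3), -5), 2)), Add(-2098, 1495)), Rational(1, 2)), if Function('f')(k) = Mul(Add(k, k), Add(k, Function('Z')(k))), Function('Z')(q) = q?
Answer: Mul(I, Pow(442663, Rational(1, 2))) ≈ Mul(665.33, I)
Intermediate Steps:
Function('f')(k) = Mul(4, Pow(k, 2)) (Function('f')(k) = Mul(Add(k, k), Add(k, k)) = Mul(Mul(2, k), Mul(2, k)) = Mul(4, Pow(k, 2)))
Pow(Add(Mul(-460, Pow(Add(Function('f')(3), -5), 2)), Add(-2098, 1495)), Rational(1, 2)) = Pow(Add(Mul(-460, Pow(Add(Mul(4, Pow(3, 2)), -5), 2)), Add(-2098, 1495)), Rational(1, 2)) = Pow(Add(Mul(-460, Pow(Add(Mul(4, 9), -5), 2)), -603), Rational(1, 2)) = Pow(Add(Mul(-460, Pow(Add(36, -5), 2)), -603), Rational(1, 2)) = Pow(Add(Mul(-460, Pow(31, 2)), -603), Rational(1, 2)) = Pow(Add(Mul(-460, 961), -603), Rational(1, 2)) = Pow(Add(-442060, -603), Rational(1, 2)) = Pow(-442663, Rational(1, 2)) = Mul(I, Pow(442663, Rational(1, 2)))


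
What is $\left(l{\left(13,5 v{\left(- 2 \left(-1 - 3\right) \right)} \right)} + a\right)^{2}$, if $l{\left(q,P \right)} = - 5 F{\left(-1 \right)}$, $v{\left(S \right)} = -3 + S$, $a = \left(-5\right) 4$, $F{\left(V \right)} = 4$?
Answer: $1600$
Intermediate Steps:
$a = -20$
$l{\left(q,P \right)} = -20$ ($l{\left(q,P \right)} = \left(-5\right) 4 = -20$)
$\left(l{\left(13,5 v{\left(- 2 \left(-1 - 3\right) \right)} \right)} + a\right)^{2} = \left(-20 - 20\right)^{2} = \left(-40\right)^{2} = 1600$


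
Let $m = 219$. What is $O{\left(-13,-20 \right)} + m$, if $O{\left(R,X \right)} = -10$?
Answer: $209$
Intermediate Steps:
$O{\left(-13,-20 \right)} + m = -10 + 219 = 209$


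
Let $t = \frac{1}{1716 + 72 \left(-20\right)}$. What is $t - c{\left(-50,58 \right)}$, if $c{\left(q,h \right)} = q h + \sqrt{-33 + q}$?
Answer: $\frac{800401}{276} - i \sqrt{83} \approx 2900.0 - 9.1104 i$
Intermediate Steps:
$c{\left(q,h \right)} = \sqrt{-33 + q} + h q$ ($c{\left(q,h \right)} = h q + \sqrt{-33 + q} = \sqrt{-33 + q} + h q$)
$t = \frac{1}{276}$ ($t = \frac{1}{1716 - 1440} = \frac{1}{276} \approx 0.0036232$)
$t - c{\left(-50,58 \right)} = \frac{1}{276} - \left(\sqrt{-33 - 50} + 58 \left(-50\right)\right) = \frac{1}{276} - \left(\sqrt{-83} - 2900\right) = \frac{1}{276} - \left(i \sqrt{83} - 2900\right) = \frac{1}{276} - \left(-2900 + i \sqrt{83}\right) = \frac{1}{276} + \left(2900 - i \sqrt{83}\right) = \frac{800401}{276} - i \sqrt{83}$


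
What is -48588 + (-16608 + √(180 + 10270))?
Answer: -65196 + 5*√418 ≈ -65094.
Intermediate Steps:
-48588 + (-16608 + √(180 + 10270)) = -48588 + (-16608 + √10450) = -48588 + (-16608 + 5*√418) = -65196 + 5*√418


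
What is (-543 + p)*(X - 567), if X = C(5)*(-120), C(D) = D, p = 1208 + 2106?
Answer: -3233757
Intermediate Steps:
p = 3314
X = -600 (X = 5*(-120) = -600)
(-543 + p)*(X - 567) = (-543 + 3314)*(-600 - 567) = 2771*(-1167) = -3233757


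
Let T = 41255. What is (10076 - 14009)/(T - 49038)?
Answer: 3933/7783 ≈ 0.50533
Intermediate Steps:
(10076 - 14009)/(T - 49038) = (10076 - 14009)/(41255 - 49038) = -3933/(-7783) = -3933*(-1/7783) = 3933/7783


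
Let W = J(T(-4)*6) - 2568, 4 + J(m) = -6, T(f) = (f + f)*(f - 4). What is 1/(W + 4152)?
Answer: 1/1574 ≈ 0.00063532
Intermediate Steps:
T(f) = 2*f*(-4 + f) (T(f) = (2*f)*(-4 + f) = 2*f*(-4 + f))
J(m) = -10 (J(m) = -4 - 6 = -10)
W = -2578 (W = -10 - 2568 = -2578)
1/(W + 4152) = 1/(-2578 + 4152) = 1/1574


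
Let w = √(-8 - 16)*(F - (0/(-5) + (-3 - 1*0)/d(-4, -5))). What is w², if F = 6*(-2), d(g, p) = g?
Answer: -7803/2 ≈ -3901.5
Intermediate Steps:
F = -12
w = -51*I*√6/2 (w = √(-8 - 16)*(-12 - (0/(-5) + (-3 - 1*0)/(-4))) = √(-24)*(-12 - (0*(-⅕) + (-3 + 0)*(-¼))) = (2*I*√6)*(-12 - (0 - 3*(-¼))) = (2*I*√6)*(-12 - (0 + ¾)) = (2*I*√6)*(-12 - 1*¾) = (2*I*√6)*(-12 - ¾) = (2*I*√6)*(-51/4) = -51*I*√6/2 ≈ -62.462*I)
w² = (-51*I*√6/2)² = -7803/2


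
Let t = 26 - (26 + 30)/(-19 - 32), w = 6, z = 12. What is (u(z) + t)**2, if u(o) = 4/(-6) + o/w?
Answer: 2102500/2601 ≈ 808.34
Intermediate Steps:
u(o) = -2/3 + o/6 (u(o) = 4/(-6) + o/6 = 4*(-1/6) + o*(1/6) = -2/3 + o/6)
t = 1382/51 (t = 26 - 56/(-51) = 26 - 56*(-1)/51 = 26 - 1*(-56/51) = 26 + 56/51 = 1382/51 ≈ 27.098)
(u(z) + t)**2 = ((-2/3 + (1/6)*12) + 1382/51)**2 = ((-2/3 + 2) + 1382/51)**2 = (4/3 + 1382/51)**2 = (1450/51)**2 = 2102500/2601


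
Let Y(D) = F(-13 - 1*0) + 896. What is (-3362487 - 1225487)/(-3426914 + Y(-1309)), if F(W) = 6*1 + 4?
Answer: 2293987/1713004 ≈ 1.3392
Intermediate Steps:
F(W) = 10 (F(W) = 6 + 4 = 10)
Y(D) = 906 (Y(D) = 10 + 896 = 906)
(-3362487 - 1225487)/(-3426914 + Y(-1309)) = (-3362487 - 1225487)/(-3426914 + 906) = -4587974/(-3426008) = -4587974*(-1/3426008) = 2293987/1713004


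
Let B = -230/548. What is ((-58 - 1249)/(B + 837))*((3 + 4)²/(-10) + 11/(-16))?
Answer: 80039373/9168920 ≈ 8.7294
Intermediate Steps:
B = -115/274 (B = -230*1/548 = -115/274 ≈ -0.41971)
((-58 - 1249)/(B + 837))*((3 + 4)²/(-10) + 11/(-16)) = ((-58 - 1249)/(-115/274 + 837))*((3 + 4)²/(-10) + 11/(-16)) = (-1307/229223/274)*(7²*(-⅒) + 11*(-1/16)) = (-1307*274/229223)*(49*(-⅒) - 11/16) = -358118*(-49/10 - 11/16)/229223 = -358118/229223*(-447/80) = 80039373/9168920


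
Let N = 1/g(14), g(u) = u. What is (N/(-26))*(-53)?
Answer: 53/364 ≈ 0.14560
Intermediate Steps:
N = 1/14 ≈ 0.071429
(N/(-26))*(-53) = ((1/14)/(-26))*(-53) = -1/26*1/14*(-53) = -1/364*(-53) = 53/364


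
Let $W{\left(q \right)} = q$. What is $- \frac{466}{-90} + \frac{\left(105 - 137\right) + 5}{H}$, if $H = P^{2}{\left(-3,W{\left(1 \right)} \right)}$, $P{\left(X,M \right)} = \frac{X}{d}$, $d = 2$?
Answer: $- \frac{307}{45} \approx -6.8222$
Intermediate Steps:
$P{\left(X,M \right)} = \frac{X}{2}$
$H = \frac{9}{4}$ ($H = \left(\frac{1}{2} \left(-3\right)\right)^{2} = \left(- \frac{3}{2}\right)^{2} = \frac{9}{4} \approx 2.25$)
$- \frac{466}{-90} + \frac{\left(105 - 137\right) + 5}{H} = - \frac{466}{-90} + \frac{\left(105 - 137\right) + 5}{\frac{9}{4}} = \left(-466\right) \left(- \frac{1}{90}\right) + \left(-32 + 5\right) \frac{4}{9} = \frac{233}{45} - 12 = - \frac{307}{45}$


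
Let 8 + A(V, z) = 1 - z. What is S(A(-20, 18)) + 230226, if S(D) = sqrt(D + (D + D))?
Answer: 230226 + 5*I*sqrt(3) ≈ 2.3023e+5 + 8.6602*I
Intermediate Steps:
A(V, z) = -7 - z (A(V, z) = -8 + (1 - z) = -7 - z)
S(D) = sqrt(3)*sqrt(D) (S(D) = sqrt(D + 2*D) = sqrt(3*D) = sqrt(3)*sqrt(D))
S(A(-20, 18)) + 230226 = sqrt(3)*sqrt(-7 - 1*18) + 230226 = sqrt(3)*sqrt(-7 - 18) + 230226 = sqrt(3)*sqrt(-25) + 230226 = sqrt(3)*(5*I) + 230226 = 5*I*sqrt(3) + 230226 = 230226 + 5*I*sqrt(3)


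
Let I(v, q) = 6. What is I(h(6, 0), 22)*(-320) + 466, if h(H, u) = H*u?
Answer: -1454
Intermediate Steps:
I(h(6, 0), 22)*(-320) + 466 = 6*(-320) + 466 = -1920 + 466 = -1454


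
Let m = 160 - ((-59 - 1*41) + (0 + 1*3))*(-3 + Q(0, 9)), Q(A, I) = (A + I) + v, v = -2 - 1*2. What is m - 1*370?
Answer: -16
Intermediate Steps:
v = -4 (v = -2 - 2 = -4)
Q(A, I) = -4 + A + I (Q(A, I) = (A + I) - 4 = -4 + A + I)
m = 354 (m = 160 - ((-59 - 1*41) + (0 + 1*3))*(-3 + (-4 + 0 + 9)) = 160 - ((-59 - 41) + (0 + 3))*(-3 + 5) = 160 - (-100 + 3)*2 = 160 - (-97)*2 = 160 - 1*(-194) = 160 + 194 = 354)
m - 1*370 = 354 - 1*370 = 354 - 370 = -16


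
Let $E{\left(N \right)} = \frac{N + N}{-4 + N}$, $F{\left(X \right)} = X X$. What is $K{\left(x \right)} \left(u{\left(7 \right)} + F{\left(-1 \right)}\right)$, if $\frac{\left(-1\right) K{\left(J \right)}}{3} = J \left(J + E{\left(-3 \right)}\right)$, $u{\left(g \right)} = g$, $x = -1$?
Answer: $- \frac{24}{7} \approx -3.4286$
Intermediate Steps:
$F{\left(X \right)} = X^{2}$
$E{\left(N \right)} = \frac{2 N}{-4 + N}$
$K{\left(J \right)} = - 3 J \left(\frac{6}{7} + J\right)$ ($K{\left(J \right)} = - 3 J \left(J + 2 \left(-3\right) \frac{1}{-4 - 3}\right) = - 3 J \left(J + 2 \left(-3\right) \frac{1}{-7}\right) = - 3 J \left(J + 2 \left(-3\right) \left(- \frac{1}{7}\right)\right) = - 3 J \left(J + \frac{6}{7}\right) = - 3 J \left(\frac{6}{7} + J\right)$)
$K{\left(x \right)} \left(u{\left(7 \right)} + F{\left(-1 \right)}\right) = \left(- \frac{3}{7}\right) \left(-1\right) \left(6 + 7 \left(-1\right)\right) \left(7 + \left(-1\right)^{2}\right) = \left(- \frac{3}{7}\right) \left(-1\right) \left(6 - 7\right) \left(7 + 1\right) = \left(- \frac{3}{7}\right) \left(-1\right) \left(-1\right) 8 = \left(- \frac{3}{7}\right) 8 = - \frac{24}{7}$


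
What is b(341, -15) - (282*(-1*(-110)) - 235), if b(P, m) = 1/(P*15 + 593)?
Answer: -175720779/5708 ≈ -30785.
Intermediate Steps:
b(P, m) = 1/(593 + 15*P) (b(P, m) = 1/(15*P + 593) = 1/(593 + 15*P))
b(341, -15) - (282*(-1*(-110)) - 235) = 1/(593 + 15*341) - (282*(-1*(-110)) - 235) = 1/(593 + 5115) - (282*110 - 235) = 1/5708 - (31020 - 235) = 1/5708 - 1*30785 = 1/5708 - 30785 = -175720779/5708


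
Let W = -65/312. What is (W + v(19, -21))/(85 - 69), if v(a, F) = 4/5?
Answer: 71/1920 ≈ 0.036979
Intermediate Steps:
v(a, F) = ⅘ (v(a, F) = 4*(⅕) = ⅘)
W = -5/24 (W = -65*1/312 = -5/24 ≈ -0.20833)
(W + v(19, -21))/(85 - 69) = (-5/24 + ⅘)/(85 - 69) = (71/120)/16 = (71/120)*(1/16) = 71/1920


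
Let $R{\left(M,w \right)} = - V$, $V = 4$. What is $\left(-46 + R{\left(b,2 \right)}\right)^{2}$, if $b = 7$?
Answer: $2500$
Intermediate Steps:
$R{\left(M,w \right)} = -4$ ($R{\left(M,w \right)} = \left(-1\right) 4 = -4$)
$\left(-46 + R{\left(b,2 \right)}\right)^{2} = \left(-46 - 4\right)^{2} = \left(-50\right)^{2} = 2500$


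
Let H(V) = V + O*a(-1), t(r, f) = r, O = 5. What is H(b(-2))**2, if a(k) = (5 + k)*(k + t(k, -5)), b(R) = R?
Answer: 1764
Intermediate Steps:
a(k) = 2*k*(5 + k) (a(k) = (5 + k)*(k + k) = (5 + k)*(2*k) = 2*k*(5 + k))
H(V) = -40 + V (H(V) = V + 5*(2*(-1)*(5 - 1)) = V + 5*(2*(-1)*4) = V + 5*(-8) = V - 40 = -40 + V)
H(b(-2))**2 = (-40 - 2)**2 = (-42)**2 = 1764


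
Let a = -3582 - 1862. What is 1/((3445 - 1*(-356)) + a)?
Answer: -1/1643 ≈ -0.00060864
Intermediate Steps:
a = -5444
1/((3445 - 1*(-356)) + a) = 1/((3445 - 1*(-356)) - 5444) = 1/((3445 + 356) - 5444) = 1/(3801 - 5444) = 1/(-1643) = -1/1643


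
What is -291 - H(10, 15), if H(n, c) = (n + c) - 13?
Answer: -303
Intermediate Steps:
H(n, c) = -13 + c + n (H(n, c) = (c + n) - 13 = -13 + c + n)
-291 - H(10, 15) = -291 - (-13 + 15 + 10) = -291 - 1*12 = -291 - 12 = -303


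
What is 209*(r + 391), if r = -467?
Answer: -15884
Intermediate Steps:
209*(r + 391) = 209*(-467 + 391) = 209*(-76) = -15884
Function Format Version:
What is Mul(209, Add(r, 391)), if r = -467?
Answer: -15884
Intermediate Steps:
Mul(209, Add(r, 391)) = Mul(209, Add(-467, 391)) = Mul(209, -76) = -15884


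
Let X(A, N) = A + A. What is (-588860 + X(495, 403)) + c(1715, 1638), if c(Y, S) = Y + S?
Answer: -584517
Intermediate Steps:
X(A, N) = 2*A
c(Y, S) = S + Y
(-588860 + X(495, 403)) + c(1715, 1638) = (-588860 + 2*495) + (1638 + 1715) = (-588860 + 990) + 3353 = -587870 + 3353 = -584517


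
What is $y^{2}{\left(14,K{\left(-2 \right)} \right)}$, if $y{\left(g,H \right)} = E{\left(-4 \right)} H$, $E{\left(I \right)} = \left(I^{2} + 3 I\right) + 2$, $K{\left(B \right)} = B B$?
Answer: $576$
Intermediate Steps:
$K{\left(B \right)} = B^{2}$
$E{\left(I \right)} = 2 + I^{2} + 3 I$
$y{\left(g,H \right)} = 6 H$ ($y{\left(g,H \right)} = \left(2 + \left(-4\right)^{2} + 3 \left(-4\right)\right) H = \left(2 + 16 - 12\right) H = 6 H$)
$y^{2}{\left(14,K{\left(-2 \right)} \right)} = \left(6 \left(-2\right)^{2}\right)^{2} = \left(6 \cdot 4\right)^{2} = 24^{2} = 576$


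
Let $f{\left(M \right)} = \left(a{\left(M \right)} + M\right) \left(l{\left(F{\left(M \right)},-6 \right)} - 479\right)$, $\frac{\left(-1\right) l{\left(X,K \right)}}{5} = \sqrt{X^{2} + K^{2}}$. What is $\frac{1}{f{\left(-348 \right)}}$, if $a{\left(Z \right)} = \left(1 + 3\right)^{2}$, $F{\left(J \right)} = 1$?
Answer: $\frac{479}{75867312} - \frac{5 \sqrt{37}}{75867312} \approx 5.9128 \cdot 10^{-6}$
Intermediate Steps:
$a{\left(Z \right)} = 16$ ($a{\left(Z \right)} = 4^{2} = 16$)
$l{\left(X,K \right)} = - 5 \sqrt{K^{2} + X^{2}}$ ($l{\left(X,K \right)} = - 5 \sqrt{X^{2} + K^{2}} = - 5 \sqrt{K^{2} + X^{2}}$)
$f{\left(M \right)} = \left(-479 - 5 \sqrt{37}\right) \left(16 + M\right)$ ($f{\left(M \right)} = \left(16 + M\right) \left(- 5 \sqrt{\left(-6\right)^{2} + 1^{2}} - 479\right) = \left(16 + M\right) \left(- 5 \sqrt{36 + 1} - 479\right) = \left(16 + M\right) \left(- 5 \sqrt{37} - 479\right) = \left(16 + M\right) \left(-479 - 5 \sqrt{37}\right) = \left(-479 - 5 \sqrt{37}\right) \left(16 + M\right)$)
$\frac{1}{f{\left(-348 \right)}} = \frac{1}{-7664 - -166692 - 80 \sqrt{37} - - 1740 \sqrt{37}} = \frac{1}{-7664 + 166692 - 80 \sqrt{37} + 1740 \sqrt{37}} = \frac{1}{159028 + 1660 \sqrt{37}}$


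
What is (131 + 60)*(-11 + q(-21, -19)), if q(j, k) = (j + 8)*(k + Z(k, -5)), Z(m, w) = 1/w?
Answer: 227863/5 ≈ 45573.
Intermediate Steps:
q(j, k) = (8 + j)*(-⅕ + k) (q(j, k) = (j + 8)*(k + 1/(-5)) = (8 + j)*(k - ⅕) = (8 + j)*(-⅕ + k))
(131 + 60)*(-11 + q(-21, -19)) = (131 + 60)*(-11 + (-8/5 + 8*(-19) - ⅕*(-21) - 21*(-19))) = 191*(-11 + (-8/5 - 152 + 21/5 + 399)) = 191*(-11 + 1248/5) = 191*(1193/5) = 227863/5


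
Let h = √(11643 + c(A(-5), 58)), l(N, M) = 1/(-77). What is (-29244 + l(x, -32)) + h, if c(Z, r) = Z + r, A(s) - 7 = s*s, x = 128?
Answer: -2251789/77 + √11733 ≈ -29136.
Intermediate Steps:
A(s) = 7 + s² (A(s) = 7 + s*s = 7 + s²)
l(N, M) = -1/77
h = √11733 (h = √(11643 + ((7 + (-5)²) + 58)) = √(11643 + ((7 + 25) + 58)) = √(11643 + (32 + 58)) = √(11643 + 90) = √11733 ≈ 108.32)
(-29244 + l(x, -32)) + h = (-29244 - 1/77) + √11733 = -2251789/77 + √11733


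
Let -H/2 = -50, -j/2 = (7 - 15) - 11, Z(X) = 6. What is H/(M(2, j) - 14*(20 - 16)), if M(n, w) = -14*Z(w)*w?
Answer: -25/812 ≈ -0.030788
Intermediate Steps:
j = 38 (j = -2*((7 - 15) - 11) = -2*(-8 - 11) = -2*(-19) = 38)
M(n, w) = -84*w
H = 100 (H = -2*(-50) = 100)
H/(M(2, j) - 14*(20 - 16)) = 100/(-84*38 - 14*(20 - 16)) = 100/(-3192 - 14*4) = 100/(-3192 - 56) = 100/(-3248) = -1/3248*100 = -25/812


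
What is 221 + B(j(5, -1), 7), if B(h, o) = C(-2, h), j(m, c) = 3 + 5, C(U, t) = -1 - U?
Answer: 222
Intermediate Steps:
j(m, c) = 8
B(h, o) = 1 (B(h, o) = -1 - 1*(-2) = -1 + 2 = 1)
221 + B(j(5, -1), 7) = 221 + 1 = 222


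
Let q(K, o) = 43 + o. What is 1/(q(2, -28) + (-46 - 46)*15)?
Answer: -1/1365 ≈ -0.00073260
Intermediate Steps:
1/(q(2, -28) + (-46 - 46)*15) = 1/((43 - 28) + (-46 - 46)*15) = 1/(15 - 92*15) = 1/(15 - 1380) = 1/(-1365) = -1/1365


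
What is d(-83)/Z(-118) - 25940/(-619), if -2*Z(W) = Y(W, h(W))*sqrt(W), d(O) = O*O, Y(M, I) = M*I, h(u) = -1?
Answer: 25940/619 + 6889*I*sqrt(118)/6962 ≈ 41.906 + 10.749*I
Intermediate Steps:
Y(M, I) = I*M
d(O) = O**2
Z(W) = W**(3/2)/2 (Z(W) = -(-W)*sqrt(W)/2 = -(-1)*W**(3/2)/2 = W**(3/2)/2)
d(-83)/Z(-118) - 25940/(-619) = (-83)**2/(((-118)**(3/2)/2)) - 25940/(-619) = 6889/(((-118*I*sqrt(118))/2)) - 25940*(-1/619) = 6889/((-59*I*sqrt(118))) + 25940/619 = 6889*(I*sqrt(118)/6962) + 25940/619 = 6889*I*sqrt(118)/6962 + 25940/619 = 25940/619 + 6889*I*sqrt(118)/6962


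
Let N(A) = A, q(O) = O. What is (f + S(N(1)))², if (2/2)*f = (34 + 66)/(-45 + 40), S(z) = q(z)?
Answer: 361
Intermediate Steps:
S(z) = z
f = -20 (f = (34 + 66)/(-45 + 40) = 100/(-5) = 100*(-⅕) = -20)
(f + S(N(1)))² = (-20 + 1)² = (-19)² = 361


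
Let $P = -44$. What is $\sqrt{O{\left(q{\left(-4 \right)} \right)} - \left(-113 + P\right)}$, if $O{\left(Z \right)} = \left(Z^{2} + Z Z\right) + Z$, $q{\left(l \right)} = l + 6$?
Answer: $\sqrt{167} \approx 12.923$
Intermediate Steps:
$q{\left(l \right)} = 6 + l$
$O{\left(Z \right)} = Z + 2 Z^{2}$ ($O{\left(Z \right)} = \left(Z^{2} + Z^{2}\right) + Z = 2 Z^{2} + Z = Z + 2 Z^{2}$)
$\sqrt{O{\left(q{\left(-4 \right)} \right)} - \left(-113 + P\right)} = \sqrt{\left(6 - 4\right) \left(1 + 2 \left(6 - 4\right)\right) + \left(113 - -44\right)} = \sqrt{2 \left(1 + 2 \cdot 2\right) + \left(113 + 44\right)} = \sqrt{2 \left(1 + 4\right) + 157} = \sqrt{2 \cdot 5 + 157} = \sqrt{10 + 157} = \sqrt{167}$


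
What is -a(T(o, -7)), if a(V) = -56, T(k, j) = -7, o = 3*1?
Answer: 56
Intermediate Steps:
o = 3
-a(T(o, -7)) = -1*(-56) = 56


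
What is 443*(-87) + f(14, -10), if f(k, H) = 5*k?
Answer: -38471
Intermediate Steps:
443*(-87) + f(14, -10) = 443*(-87) + 5*14 = -38541 + 70 = -38471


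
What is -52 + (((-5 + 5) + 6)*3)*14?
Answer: 200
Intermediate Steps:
-52 + (((-5 + 5) + 6)*3)*14 = -52 + ((0 + 6)*3)*14 = -52 + (6*3)*14 = -52 + 18*14 = -52 + 252 = 200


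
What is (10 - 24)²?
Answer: 196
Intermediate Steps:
(10 - 24)² = (-14)² = 196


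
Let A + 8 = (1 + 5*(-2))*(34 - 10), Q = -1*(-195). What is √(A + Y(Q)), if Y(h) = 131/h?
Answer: I*√8492055/195 ≈ 14.944*I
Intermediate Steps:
Q = 195
A = -224 (A = -8 + (1 + 5*(-2))*(34 - 10) = -8 + (1 - 10)*24 = -8 - 9*24 = -8 - 216 = -224)
√(A + Y(Q)) = √(-224 + 131/195) = √(-43549/195) = I*√8492055/195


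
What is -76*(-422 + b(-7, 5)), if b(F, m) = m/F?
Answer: 224884/7 ≈ 32126.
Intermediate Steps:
-76*(-422 + b(-7, 5)) = -76*(-422 + 5/(-7)) = -76*(-422 + 5*(-⅐)) = -76*(-422 - 5/7) = -76*(-2959/7) = 224884/7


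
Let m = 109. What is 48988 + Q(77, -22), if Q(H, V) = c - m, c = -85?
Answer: 48794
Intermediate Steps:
Q(H, V) = -194 (Q(H, V) = -85 - 1*109 = -85 - 109 = -194)
48988 + Q(77, -22) = 48988 - 194 = 48794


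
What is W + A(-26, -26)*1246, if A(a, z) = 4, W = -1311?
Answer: 3673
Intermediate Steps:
W + A(-26, -26)*1246 = -1311 + 4*1246 = -1311 + 4984 = 3673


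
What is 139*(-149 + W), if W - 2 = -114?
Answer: -36279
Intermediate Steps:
W = -112 (W = 2 - 114 = -112)
139*(-149 + W) = 139*(-149 - 112) = 139*(-261) = -36279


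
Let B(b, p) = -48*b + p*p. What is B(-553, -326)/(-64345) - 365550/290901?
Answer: -4143919038/1247868323 ≈ -3.3208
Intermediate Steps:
B(b, p) = p² - 48*b (B(b, p) = -48*b + p² = p² - 48*b)
B(-553, -326)/(-64345) - 365550/290901 = ((-326)² - 48*(-553))/(-64345) - 365550/290901 = (106276 + 26544)*(-1/64345) - 365550*1/290901 = 132820*(-1/64345) - 121850/96967 = -26564/12869 - 121850/96967 = -4143919038/1247868323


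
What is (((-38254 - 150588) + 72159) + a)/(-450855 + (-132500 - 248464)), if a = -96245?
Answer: 70976/277273 ≈ 0.25598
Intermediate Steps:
(((-38254 - 150588) + 72159) + a)/(-450855 + (-132500 - 248464)) = (((-38254 - 150588) + 72159) - 96245)/(-450855 + (-132500 - 248464)) = ((-188842 + 72159) - 96245)/(-450855 - 380964) = (-116683 - 96245)/(-831819) = -212928*(-1/831819) = 70976/277273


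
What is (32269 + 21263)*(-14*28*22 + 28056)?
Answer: 1040233824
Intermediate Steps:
(32269 + 21263)*(-14*28*22 + 28056) = 53532*(-392*22 + 28056) = 53532*(-8624 + 28056) = 53532*19432 = 1040233824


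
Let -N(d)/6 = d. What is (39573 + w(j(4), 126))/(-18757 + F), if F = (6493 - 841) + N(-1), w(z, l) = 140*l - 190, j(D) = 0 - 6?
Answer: -57023/13099 ≈ -4.3532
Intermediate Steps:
N(d) = -6*d
j(D) = -6
w(z, l) = -190 + 140*l
F = 5658 (F = (6493 - 841) - 6*(-1) = 5652 + 6 = 5658)
(39573 + w(j(4), 126))/(-18757 + F) = (39573 + (-190 + 140*126))/(-18757 + 5658) = (39573 + (-190 + 17640))/(-13099) = (39573 + 17450)*(-1/13099) = 57023*(-1/13099) = -57023/13099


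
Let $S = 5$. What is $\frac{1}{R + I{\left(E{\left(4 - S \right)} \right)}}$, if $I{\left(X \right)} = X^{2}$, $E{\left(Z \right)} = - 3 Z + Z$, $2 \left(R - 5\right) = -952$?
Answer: $- \frac{1}{467} \approx -0.0021413$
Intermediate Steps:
$R = -471$ ($R = 5 + \frac{1}{2} \left(-952\right) = 5 - 476 = -471$)
$E{\left(Z \right)} = - 2 Z$
$\frac{1}{R + I{\left(E{\left(4 - S \right)} \right)}} = \frac{1}{-471 + \left(- 2 \left(4 - 5\right)\right)^{2}} = \frac{1}{-471 + \left(\left(-2\right) \left(-1\right)\right)^{2}} = \frac{1}{-471 + 2^{2}} = \frac{1}{-471 + 4} = \frac{1}{-467} = - \frac{1}{467}$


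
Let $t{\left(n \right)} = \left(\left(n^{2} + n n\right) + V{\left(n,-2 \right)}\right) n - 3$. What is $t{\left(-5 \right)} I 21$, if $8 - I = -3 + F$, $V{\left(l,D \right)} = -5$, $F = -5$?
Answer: $-76608$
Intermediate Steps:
$I = 16$ ($I = 8 - \left(-3 - 5\right) = 8 - -8 = 8 + 8 = 16$)
$t{\left(n \right)} = -3 + n \left(-5 + 2 n^{2}\right)$ ($t{\left(n \right)} = \left(\left(n^{2} + n n\right) - 5\right) n - 3 = \left(\left(n^{2} + n^{2}\right) - 5\right) n - 3 = \left(2 n^{2} - 5\right) n - 3 = \left(-5 + 2 n^{2}\right) n - 3 = n \left(-5 + 2 n^{2}\right) - 3 = -3 + n \left(-5 + 2 n^{2}\right)$)
$t{\left(-5 \right)} I 21 = \left(-3 - -25 + 2 \left(-5\right)^{3}\right) 16 \cdot 21 = \left(-3 + 25 + 2 \left(-125\right)\right) 16 \cdot 21 = \left(-3 + 25 - 250\right) 16 \cdot 21 = \left(-228\right) 16 \cdot 21 = \left(-3648\right) 21 = -76608$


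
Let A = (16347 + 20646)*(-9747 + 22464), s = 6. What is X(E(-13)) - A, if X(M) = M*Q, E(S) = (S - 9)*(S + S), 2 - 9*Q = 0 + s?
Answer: -4233962117/9 ≈ -4.7044e+8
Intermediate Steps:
Q = -4/9 (Q = 2/9 - (0 + 6)/9 = 2/9 - 1/9*6 = 2/9 - 2/3 = -4/9 ≈ -0.44444)
E(S) = 2*S*(-9 + S) (E(S) = (-9 + S)*(2*S) = 2*S*(-9 + S))
X(M) = -4*M/9 (X(M) = M*(-4/9) = -4*M/9)
A = 470439981 (A = 36993*12717 = 470439981)
X(E(-13)) - A = -8*(-13)*(-9 - 13)/9 - 1*470439981 = -8*(-13)*(-22)/9 - 470439981 = -4/9*572 - 470439981 = -2288/9 - 470439981 = -4233962117/9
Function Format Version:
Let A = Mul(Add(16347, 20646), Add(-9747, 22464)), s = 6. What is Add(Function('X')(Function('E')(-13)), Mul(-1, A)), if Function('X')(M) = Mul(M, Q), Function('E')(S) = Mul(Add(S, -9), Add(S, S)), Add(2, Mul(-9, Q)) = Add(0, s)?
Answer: Rational(-4233962117, 9) ≈ -4.7044e+8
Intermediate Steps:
Q = Rational(-4, 9) (Q = Add(Rational(2, 9), Mul(Rational(-1, 9), Add(0, 6))) = Add(Rational(2, 9), Mul(Rational(-1, 9), 6)) = Add(Rational(2, 9), Rational(-2, 3)) = Rational(-4, 9) ≈ -0.44444)
Function('E')(S) = Mul(2, S, Add(-9, S)) (Function('E')(S) = Mul(Add(-9, S), Mul(2, S)) = Mul(2, S, Add(-9, S)))
Function('X')(M) = Mul(Rational(-4, 9), M) (Function('X')(M) = Mul(M, Rational(-4, 9)) = Mul(Rational(-4, 9), M))
A = 470439981 (A = Mul(36993, 12717) = 470439981)
Add(Function('X')(Function('E')(-13)), Mul(-1, A)) = Add(Mul(Rational(-4, 9), Mul(2, -13, Add(-9, -13))), Mul(-1, 470439981)) = Add(Mul(Rational(-4, 9), Mul(2, -13, -22)), -470439981) = Add(Mul(Rational(-4, 9), 572), -470439981) = Add(Rational(-2288, 9), -470439981) = Rational(-4233962117, 9)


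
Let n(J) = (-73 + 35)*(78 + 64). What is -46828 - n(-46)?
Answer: -41432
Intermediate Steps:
n(J) = -5396 (n(J) = -38*142 = -5396)
-46828 - n(-46) = -46828 - 1*(-5396) = -46828 + 5396 = -41432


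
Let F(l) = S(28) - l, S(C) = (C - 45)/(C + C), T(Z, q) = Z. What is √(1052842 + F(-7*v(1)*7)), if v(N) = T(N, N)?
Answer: √825466306/28 ≈ 1026.1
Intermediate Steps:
v(N) = N
S(C) = (-45 + C)/(2*C) (S(C) = (-45 + C)/((2*C)) = (-45 + C)*(1/(2*C)) = (-45 + C)/(2*C))
F(l) = -17/56 - l (F(l) = (½)*(-45 + 28)/28 - l = (½)*(1/28)*(-17) - l = -17/56 - l)
√(1052842 + F(-7*v(1)*7)) = √(1052842 + (-17/56 - (-7*1)*7)) = √(1052842 + (-17/56 - (-7)*7)) = √(1052842 + (-17/56 - 1*(-49))) = √(1052842 + (-17/56 + 49)) = √(1052842 + 2727/56) = √(58961879/56) = √825466306/28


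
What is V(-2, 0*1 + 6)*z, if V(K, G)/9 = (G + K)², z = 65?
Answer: 9360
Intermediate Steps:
V(K, G) = 9*(G + K)²
V(-2, 0*1 + 6)*z = (9*((0*1 + 6) - 2)²)*65 = (9*((0 + 6) - 2)²)*65 = (9*(6 - 2)²)*65 = (9*4²)*65 = (9*16)*65 = 144*65 = 9360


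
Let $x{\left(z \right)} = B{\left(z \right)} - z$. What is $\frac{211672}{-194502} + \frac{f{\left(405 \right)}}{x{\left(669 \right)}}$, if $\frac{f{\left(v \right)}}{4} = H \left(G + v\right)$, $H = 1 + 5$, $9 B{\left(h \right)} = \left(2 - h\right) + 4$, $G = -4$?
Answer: $- \frac{760908370}{54168807} \approx -14.047$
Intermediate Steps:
$B{\left(h \right)} = \frac{2}{3} - \frac{h}{9}$ ($B{\left(h \right)} = \frac{\left(2 - h\right) + 4}{9} = \frac{6 - h}{9} = \frac{2}{3} - \frac{h}{9}$)
$H = 6$
$x{\left(z \right)} = \frac{2}{3} - \frac{10 z}{9}$ ($x{\left(z \right)} = \left(\frac{2}{3} - \frac{z}{9}\right) - z = \frac{2}{3} - \frac{10 z}{9}$)
$f{\left(v \right)} = -96 + 24 v$ ($f{\left(v \right)} = 4 \cdot 6 \left(-4 + v\right) = 4 \left(-24 + 6 v\right) = -96 + 24 v$)
$\frac{211672}{-194502} + \frac{f{\left(405 \right)}}{x{\left(669 \right)}} = \frac{211672}{-194502} + \frac{-96 + 24 \cdot 405}{\frac{2}{3} - \frac{2230}{3}} = 211672 \left(- \frac{1}{194502}\right) + \frac{-96 + 9720}{\frac{2}{3} - \frac{2230}{3}} = - \frac{105836}{97251} + \frac{9624}{- \frac{2228}{3}} = - \frac{105836}{97251} + 9624 \left(- \frac{3}{2228}\right) = - \frac{105836}{97251} - \frac{7218}{557} = - \frac{760908370}{54168807}$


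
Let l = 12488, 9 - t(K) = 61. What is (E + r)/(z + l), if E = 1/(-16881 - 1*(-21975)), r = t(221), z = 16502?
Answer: -264887/147675060 ≈ -0.0017937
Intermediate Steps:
t(K) = -52 (t(K) = 9 - 1*61 = 9 - 61 = -52)
r = -52
E = 1/5094 (E = 1/(-16881 + 21975) = 1/5094 ≈ 0.00019631)
(E + r)/(z + l) = (1/5094 - 52)/(16502 + 12488) = -264887/5094/28990 = -264887/5094*1/28990 = -264887/147675060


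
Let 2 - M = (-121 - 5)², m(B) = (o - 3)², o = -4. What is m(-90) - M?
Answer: 15923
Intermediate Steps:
m(B) = 49 (m(B) = (-4 - 3)² = (-7)² = 49)
M = -15874 (M = 2 - (-121 - 5)² = 2 - 1*(-126)² = 2 - 1*15876 = 2 - 15876 = -15874)
m(-90) - M = 49 - 1*(-15874) = 49 + 15874 = 15923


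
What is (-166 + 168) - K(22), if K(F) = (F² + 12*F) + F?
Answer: -768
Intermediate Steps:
K(F) = F² + 13*F
(-166 + 168) - K(22) = (-166 + 168) - 22*(13 + 22) = 2 - 22*35 = 2 - 1*770 = 2 - 770 = -768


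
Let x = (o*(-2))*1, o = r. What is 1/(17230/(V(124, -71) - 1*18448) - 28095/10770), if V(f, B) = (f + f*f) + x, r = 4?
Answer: -265301/2238466 ≈ -0.11852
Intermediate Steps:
o = 4
x = -8 (x = (4*(-2))*1 = -8*1 = -8)
V(f, B) = -8 + f + f² (V(f, B) = (f + f*f) - 8 = (f + f²) - 8 = -8 + f + f²)
1/(17230/(V(124, -71) - 1*18448) - 28095/10770) = 1/(17230/((-8 + 124 + 124²) - 1*18448) - 28095/10770) = 1/(17230/((-8 + 124 + 15376) - 18448) - 28095*1/10770) = 1/(17230/(15492 - 18448) - 1873/718) = 1/(17230/(-2956) - 1873/718) = 1/(17230*(-1/2956) - 1873/718) = 1/(-8615/1478 - 1873/718) = 1/(-2238466/265301) = -265301/2238466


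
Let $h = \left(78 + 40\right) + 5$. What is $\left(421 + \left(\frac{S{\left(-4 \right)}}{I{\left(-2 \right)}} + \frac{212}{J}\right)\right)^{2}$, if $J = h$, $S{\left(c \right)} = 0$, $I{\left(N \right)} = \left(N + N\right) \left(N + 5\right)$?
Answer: $\frac{2703480025}{15129} \approx 1.787 \cdot 10^{5}$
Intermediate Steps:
$I{\left(N \right)} = 2 N \left(5 + N\right)$
$h = 123$ ($h = 118 + 5 = 123$)
$J = 123$
$\left(421 + \left(\frac{S{\left(-4 \right)}}{I{\left(-2 \right)}} + \frac{212}{J}\right)\right)^{2} = \left(421 + \left(\frac{0}{2 \left(-2\right) \left(5 - 2\right)} + \frac{212}{123}\right)\right)^{2} = \left(421 + \left(\frac{0}{2 \left(-2\right) 3} + 212 \cdot \frac{1}{123}\right)\right)^{2} = \left(421 + \left(\frac{0}{-12} + \frac{212}{123}\right)\right)^{2} = \left(421 + \left(0 \left(- \frac{1}{12}\right) + \frac{212}{123}\right)\right)^{2} = \left(421 + \left(0 + \frac{212}{123}\right)\right)^{2} = \left(421 + \frac{212}{123}\right)^{2} = \left(\frac{51995}{123}\right)^{2} = \frac{2703480025}{15129}$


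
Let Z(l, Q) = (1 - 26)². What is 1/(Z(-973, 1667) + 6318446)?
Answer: 1/6319071 ≈ 1.5825e-7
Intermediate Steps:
Z(l, Q) = 625 (Z(l, Q) = (-25)² = 625)
1/(Z(-973, 1667) + 6318446) = 1/(625 + 6318446) = 1/6319071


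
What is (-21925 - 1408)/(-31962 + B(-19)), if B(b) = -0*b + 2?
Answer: 23333/31960 ≈ 0.73007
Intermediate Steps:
B(b) = 2 (B(b) = -6*0 + 2 = 0 + 2 = 2)
(-21925 - 1408)/(-31962 + B(-19)) = (-21925 - 1408)/(-31962 + 2) = -23333/(-31960) = -23333*(-1/31960) = 23333/31960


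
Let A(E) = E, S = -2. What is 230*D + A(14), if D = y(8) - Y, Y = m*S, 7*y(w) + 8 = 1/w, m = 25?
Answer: 45021/4 ≈ 11255.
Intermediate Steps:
y(w) = -8/7 + 1/(7*w)
Y = -50 (Y = 25*(-2) = -50)
D = 391/8 (D = (⅐)*(1 - 8*8)/8 - 1*(-50) = (⅐)*(⅛)*(1 - 64) + 50 = (⅐)*(⅛)*(-63) + 50 = -9/8 + 50 = 391/8 ≈ 48.875)
230*D + A(14) = 230*(391/8) + 14 = 44965/4 + 14 = 45021/4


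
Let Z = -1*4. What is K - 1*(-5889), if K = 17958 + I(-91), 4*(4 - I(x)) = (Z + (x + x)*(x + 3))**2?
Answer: -64072185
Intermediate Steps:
Z = -4
I(x) = 4 - (-4 + 2*x*(3 + x))**2/4 (I(x) = 4 - (-4 + (x + x)*(x + 3))**2/4 = 4 - (-4 + (2*x)*(3 + x))**2/4 = 4 - (-4 + 2*x*(3 + x))**2/4)
K = -64078074 (K = 17958 + (4 - (-2 + (-91)**2 + 3*(-91))**2) = 17958 + (4 - (-2 + 8281 - 273)**2) = 17958 + (4 - 1*8006**2) = 17958 + (4 - 1*64096036) = 17958 + (4 - 64096036) = 17958 - 64096032 = -64078074)
K - 1*(-5889) = -64078074 - 1*(-5889) = -64078074 + 5889 = -64072185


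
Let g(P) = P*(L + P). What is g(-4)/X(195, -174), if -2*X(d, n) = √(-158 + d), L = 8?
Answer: 32*√37/37 ≈ 5.2608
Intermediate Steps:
g(P) = P*(8 + P)
X(d, n) = -√(-158 + d)/2
g(-4)/X(195, -174) = (-4*(8 - 4))/((-√(-158 + 195)/2)) = (-4*4)/((-√37/2)) = -(-32)*√37/37 = 32*√37/37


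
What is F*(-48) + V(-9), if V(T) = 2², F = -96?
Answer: 4612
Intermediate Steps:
V(T) = 4
F*(-48) + V(-9) = -96*(-48) + 4 = 4608 + 4 = 4612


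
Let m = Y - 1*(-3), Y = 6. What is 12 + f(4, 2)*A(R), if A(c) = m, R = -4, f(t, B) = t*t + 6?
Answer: 210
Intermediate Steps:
f(t, B) = 6 + t² (f(t, B) = t² + 6 = 6 + t²)
m = 9 (m = 6 - 1*(-3) = 6 + 3 = 9)
A(c) = 9
12 + f(4, 2)*A(R) = 12 + (6 + 4²)*9 = 12 + (6 + 16)*9 = 12 + 22*9 = 12 + 198 = 210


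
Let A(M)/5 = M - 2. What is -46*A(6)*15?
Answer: -13800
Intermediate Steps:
A(M) = -10 + 5*M (A(M) = 5*(M - 2) = 5*(-2 + M) = -10 + 5*M)
-46*A(6)*15 = -46*(-10 + 5*6)*15 = -46*(-10 + 30)*15 = -46*20*15 = -920*15 = -13800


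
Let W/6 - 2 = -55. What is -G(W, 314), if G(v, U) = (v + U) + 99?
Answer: -95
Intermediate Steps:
W = -318 (W = 12 + 6*(-55) = 12 - 330 = -318)
G(v, U) = 99 + U + v (G(v, U) = (U + v) + 99 = 99 + U + v)
-G(W, 314) = -(99 + 314 - 318) = -1*95 = -95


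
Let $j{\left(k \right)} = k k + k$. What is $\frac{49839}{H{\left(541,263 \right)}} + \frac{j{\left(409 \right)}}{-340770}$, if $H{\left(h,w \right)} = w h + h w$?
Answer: $- \frac{3073523651}{9697155582} \approx -0.31695$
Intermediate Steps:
$H{\left(h,w \right)} = 2 h w$ ($H{\left(h,w \right)} = h w + h w = 2 h w$)
$j{\left(k \right)} = k + k^{2}$ ($j{\left(k \right)} = k^{2} + k = k + k^{2}$)
$\frac{49839}{H{\left(541,263 \right)}} + \frac{j{\left(409 \right)}}{-340770} = \frac{49839}{2 \cdot 541 \cdot 263} + \frac{409 \left(1 + 409\right)}{-340770} = \frac{49839}{284566} + 409 \cdot 410 \left(- \frac{1}{340770}\right) = 49839 \cdot \frac{1}{284566} + 167690 \left(- \frac{1}{340770}\right) = \frac{49839}{284566} - \frac{16769}{34077} = - \frac{3073523651}{9697155582}$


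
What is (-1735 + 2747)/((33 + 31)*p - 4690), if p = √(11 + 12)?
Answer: -1186570/5475473 - 16192*√23/5475473 ≈ -0.23089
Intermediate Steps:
p = √23 ≈ 4.7958
(-1735 + 2747)/((33 + 31)*p - 4690) = (-1735 + 2747)/((33 + 31)*√23 - 4690) = 1012/(64*√23 - 4690) = 1012/(-4690 + 64*√23)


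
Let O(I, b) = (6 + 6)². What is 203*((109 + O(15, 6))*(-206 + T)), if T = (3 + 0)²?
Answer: -10117723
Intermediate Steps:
T = 9 (T = 3² = 9)
O(I, b) = 144 (O(I, b) = 12² = 144)
203*((109 + O(15, 6))*(-206 + T)) = 203*((109 + 144)*(-206 + 9)) = 203*(253*(-197)) = 203*(-49841) = -10117723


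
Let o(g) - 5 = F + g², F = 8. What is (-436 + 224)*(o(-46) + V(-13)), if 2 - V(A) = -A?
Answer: -449016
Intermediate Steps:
V(A) = 2 + A (V(A) = 2 - (-1)*A = 2 + A)
o(g) = 13 + g² (o(g) = 5 + (8 + g²) = 13 + g²)
(-436 + 224)*(o(-46) + V(-13)) = (-436 + 224)*((13 + (-46)²) + (2 - 13)) = -212*((13 + 2116) - 11) = -212*(2129 - 11) = -212*2118 = -449016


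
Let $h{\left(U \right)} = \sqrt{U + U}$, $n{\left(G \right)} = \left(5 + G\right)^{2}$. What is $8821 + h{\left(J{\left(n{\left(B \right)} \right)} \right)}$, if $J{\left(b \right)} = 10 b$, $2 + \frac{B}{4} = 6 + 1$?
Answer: $8821 + 50 \sqrt{5} \approx 8932.8$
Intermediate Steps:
$B = 20$ ($B = -8 + 4 \left(6 + 1\right) = -8 + 4 \cdot 7 = -8 + 28 = 20$)
$h{\left(U \right)} = \sqrt{2} \sqrt{U}$ ($h{\left(U \right)} = \sqrt{2 U} = \sqrt{2} \sqrt{U}$)
$8821 + h{\left(J{\left(n{\left(B \right)} \right)} \right)} = 8821 + \sqrt{2} \sqrt{10 \left(5 + 20\right)^{2}} = 8821 + \sqrt{2} \sqrt{10 \cdot 25^{2}} = 8821 + \sqrt{2} \sqrt{10 \cdot 625} = 8821 + \sqrt{2} \sqrt{6250} = 8821 + \sqrt{2} \cdot 25 \sqrt{10} = 8821 + 50 \sqrt{5}$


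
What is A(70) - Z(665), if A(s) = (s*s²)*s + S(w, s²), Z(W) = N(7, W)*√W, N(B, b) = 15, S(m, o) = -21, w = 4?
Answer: 24009979 - 15*√665 ≈ 2.4010e+7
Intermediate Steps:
Z(W) = 15*√W
A(s) = -21 + s⁴ (A(s) = (s*s²)*s - 21 = s³*s - 21 = s⁴ - 21 = -21 + s⁴)
A(70) - Z(665) = (-21 + 70⁴) - 15*√665 = (-21 + 24010000) - 15*√665 = 24009979 - 15*√665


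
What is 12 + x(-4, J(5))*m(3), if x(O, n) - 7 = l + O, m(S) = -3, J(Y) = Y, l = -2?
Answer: 9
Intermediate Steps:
x(O, n) = 5 + O (x(O, n) = 7 + (-2 + O) = 5 + O)
12 + x(-4, J(5))*m(3) = 12 + (5 - 4)*(-3) = 12 + 1*(-3) = 12 - 3 = 9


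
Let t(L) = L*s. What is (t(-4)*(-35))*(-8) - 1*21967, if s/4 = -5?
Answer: 433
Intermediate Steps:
s = -20 (s = 4*(-5) = -20)
t(L) = -20*L (t(L) = L*(-20) = -20*L)
(t(-4)*(-35))*(-8) - 1*21967 = (-20*(-4)*(-35))*(-8) - 1*21967 = (80*(-35))*(-8) - 21967 = -2800*(-8) - 21967 = 22400 - 21967 = 433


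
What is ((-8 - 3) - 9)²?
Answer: 400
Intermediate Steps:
((-8 - 3) - 9)² = (-11 - 9)² = (-20)² = 400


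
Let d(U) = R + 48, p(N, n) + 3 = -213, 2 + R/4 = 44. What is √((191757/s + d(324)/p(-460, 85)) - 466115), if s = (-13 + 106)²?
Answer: I*√4031245527/93 ≈ 682.71*I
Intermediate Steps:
R = 168 (R = -8 + 4*44 = -8 + 176 = 168)
p(N, n) = -216 (p(N, n) = -3 - 213 = -216)
s = 8649 (s = 93² = 8649)
d(U) = 216 (d(U) = 168 + 48 = 216)
√((191757/s + d(324)/p(-460, 85)) - 466115) = √((191757/8649 + 216/(-216)) - 466115) = √((191757*(1/8649) + 216*(-1/216)) - 466115) = √((63919/2883 - 1) - 466115) = √(61036/2883 - 466115) = √(-1343748509/2883) = I*√4031245527/93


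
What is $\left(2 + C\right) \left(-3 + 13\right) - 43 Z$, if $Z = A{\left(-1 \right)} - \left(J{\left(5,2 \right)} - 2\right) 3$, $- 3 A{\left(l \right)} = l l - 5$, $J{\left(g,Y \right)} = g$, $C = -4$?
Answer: $\frac{929}{3} \approx 309.67$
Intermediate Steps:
$A{\left(l \right)} = \frac{5}{3} - \frac{l^{2}}{3}$ ($A{\left(l \right)} = - \frac{l l - 5}{3} = - \frac{l^{2} - 5}{3} = - \frac{-5 + l^{2}}{3} = \frac{5}{3} - \frac{l^{2}}{3}$)
$Z = - \frac{23}{3}$ ($Z = \left(\frac{5}{3} - \frac{\left(-1\right)^{2}}{3}\right) - \left(5 - 2\right) 3 = \left(\frac{5}{3} - \frac{1}{3}\right) - 3 \cdot 3 = \left(\frac{5}{3} - \frac{1}{3}\right) - 9 = \frac{4}{3} - 9 = - \frac{23}{3} \approx -7.6667$)
$\left(2 + C\right) \left(-3 + 13\right) - 43 Z = \left(2 - 4\right) \left(-3 + 13\right) - - \frac{989}{3} = \left(-2\right) 10 + \frac{989}{3} = -20 + \frac{989}{3} = \frac{929}{3}$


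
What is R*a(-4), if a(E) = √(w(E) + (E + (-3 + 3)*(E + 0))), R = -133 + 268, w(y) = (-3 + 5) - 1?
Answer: 135*I*√3 ≈ 233.83*I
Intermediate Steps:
w(y) = 1 (w(y) = 2 - 1 = 1)
R = 135
a(E) = √(1 + E) (a(E) = √(1 + (E + (-3 + 3)*(E + 0))) = √(1 + (E + 0*E)) = √(1 + (E + 0)) = √(1 + E))
R*a(-4) = 135*√(1 - 4) = 135*√(-3) = 135*(I*√3) = 135*I*√3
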